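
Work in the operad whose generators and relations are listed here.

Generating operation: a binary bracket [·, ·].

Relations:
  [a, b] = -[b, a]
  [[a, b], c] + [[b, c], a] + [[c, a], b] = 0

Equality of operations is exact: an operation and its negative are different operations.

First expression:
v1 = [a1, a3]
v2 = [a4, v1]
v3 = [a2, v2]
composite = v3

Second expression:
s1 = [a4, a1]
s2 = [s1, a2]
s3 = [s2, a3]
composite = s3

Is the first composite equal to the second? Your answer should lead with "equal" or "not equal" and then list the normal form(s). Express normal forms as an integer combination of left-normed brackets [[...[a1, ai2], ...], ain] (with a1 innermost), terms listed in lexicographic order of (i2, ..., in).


not equal; first: [[[a1, a3], a4], a2]; second: -[[[a1, a4], a2], a3]

In normal form, the first expression is [[[a1, a3], a4], a2]
In normal form, the second expression is -[[[a1, a4], a2], a3]
Distinct normal forms: not equal.


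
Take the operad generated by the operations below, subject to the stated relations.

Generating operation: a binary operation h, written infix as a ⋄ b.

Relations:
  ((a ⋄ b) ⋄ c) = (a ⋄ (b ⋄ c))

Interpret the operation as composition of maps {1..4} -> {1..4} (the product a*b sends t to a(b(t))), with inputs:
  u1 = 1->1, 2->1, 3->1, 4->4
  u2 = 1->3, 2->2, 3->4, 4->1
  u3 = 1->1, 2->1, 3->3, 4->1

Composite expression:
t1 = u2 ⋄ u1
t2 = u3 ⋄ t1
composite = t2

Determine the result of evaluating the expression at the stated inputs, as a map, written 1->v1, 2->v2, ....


1->3, 2->3, 3->3, 4->1


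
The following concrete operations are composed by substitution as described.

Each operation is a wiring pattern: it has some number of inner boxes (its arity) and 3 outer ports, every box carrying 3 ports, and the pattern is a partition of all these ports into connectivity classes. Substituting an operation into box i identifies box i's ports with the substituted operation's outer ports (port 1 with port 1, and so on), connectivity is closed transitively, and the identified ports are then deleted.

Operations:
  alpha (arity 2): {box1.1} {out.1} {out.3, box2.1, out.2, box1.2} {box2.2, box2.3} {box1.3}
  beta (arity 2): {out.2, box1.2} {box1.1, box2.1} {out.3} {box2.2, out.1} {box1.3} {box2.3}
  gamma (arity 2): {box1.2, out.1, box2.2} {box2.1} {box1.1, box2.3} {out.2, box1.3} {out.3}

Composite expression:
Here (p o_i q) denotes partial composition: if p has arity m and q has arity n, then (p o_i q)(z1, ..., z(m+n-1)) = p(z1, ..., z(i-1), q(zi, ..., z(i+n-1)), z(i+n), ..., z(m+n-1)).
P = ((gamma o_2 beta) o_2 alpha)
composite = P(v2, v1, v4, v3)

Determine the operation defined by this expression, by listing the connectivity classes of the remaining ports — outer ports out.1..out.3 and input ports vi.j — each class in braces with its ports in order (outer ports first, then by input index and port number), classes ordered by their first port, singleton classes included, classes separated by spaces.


{out.1, v1.2, v2.2, v4.1} {out.2, v2.3} {out.3} {v1.1} {v1.3} {v2.1} {v3.1} {v3.2} {v3.3} {v4.2, v4.3}

After gluing at gamma, chains via deleted ports link the v-ports.
through alpha, on inputs (v1, v4): {out.1} {out.2, out.3, v1.2, v4.1} {v1.1} {v1.3} {v4.2, v4.3} (out.j = stage outer ports)
through beta, on inputs (v1, v4, v3): {out.1, v3.2} {out.2, v1.2, v4.1} {out.3} {v1.1} {v1.3} {v3.1} {v3.3} {v4.2, v4.3} (out.j = stage outer ports)
through gamma, on inputs (v2, v1, v4, v3): {out.1, v1.2, v2.2, v4.1} {out.2, v2.3} {out.3} {v1.1} {v1.3} {v2.1} {v3.1} {v3.2} {v3.3} {v4.2, v4.3} (out.j = stage outer ports)


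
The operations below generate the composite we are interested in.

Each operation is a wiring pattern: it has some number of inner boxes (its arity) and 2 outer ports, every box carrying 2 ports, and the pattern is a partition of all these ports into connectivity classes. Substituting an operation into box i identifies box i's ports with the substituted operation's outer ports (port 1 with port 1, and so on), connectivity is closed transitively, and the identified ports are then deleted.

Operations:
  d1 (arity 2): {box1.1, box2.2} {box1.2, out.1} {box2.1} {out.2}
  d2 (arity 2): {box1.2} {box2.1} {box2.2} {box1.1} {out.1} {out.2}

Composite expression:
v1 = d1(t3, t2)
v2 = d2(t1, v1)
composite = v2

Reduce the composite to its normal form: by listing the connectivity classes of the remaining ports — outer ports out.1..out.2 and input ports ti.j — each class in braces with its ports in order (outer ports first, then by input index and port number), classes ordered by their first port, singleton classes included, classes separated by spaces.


{out.1} {out.2} {t1.1} {t1.2} {t2.1} {t2.2, t3.1} {t3.2}

Treat the ports identified at d2 as solder joints: merge, then drop.
d1 over (t3, t2) gives {out.1, t3.2} {out.2} {t2.1} {t2.2, t3.1}, out.j being that stage's outer ports
d2 over (t1, t3, t2) gives {out.1} {out.2} {t1.1} {t1.2} {t2.1} {t2.2, t3.1} {t3.2}, out.j being that stage's outer ports


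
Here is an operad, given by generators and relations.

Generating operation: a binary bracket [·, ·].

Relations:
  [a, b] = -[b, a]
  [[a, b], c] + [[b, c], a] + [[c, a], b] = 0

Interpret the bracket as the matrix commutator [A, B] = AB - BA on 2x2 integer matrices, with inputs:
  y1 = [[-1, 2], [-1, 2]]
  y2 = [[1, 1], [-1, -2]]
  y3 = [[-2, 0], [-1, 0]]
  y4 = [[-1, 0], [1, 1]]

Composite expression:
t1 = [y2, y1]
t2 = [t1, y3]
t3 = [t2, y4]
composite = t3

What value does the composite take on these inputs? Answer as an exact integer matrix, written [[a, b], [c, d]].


[[18, 36], [38, -18]]

[y2, y1] = [[1, 9], [6, -1]]
[[y2, y1], y3] = [[-9, 18], [-10, 9]]
[[[y2, y1], y3], y4] = [[18, 36], [38, -18]]


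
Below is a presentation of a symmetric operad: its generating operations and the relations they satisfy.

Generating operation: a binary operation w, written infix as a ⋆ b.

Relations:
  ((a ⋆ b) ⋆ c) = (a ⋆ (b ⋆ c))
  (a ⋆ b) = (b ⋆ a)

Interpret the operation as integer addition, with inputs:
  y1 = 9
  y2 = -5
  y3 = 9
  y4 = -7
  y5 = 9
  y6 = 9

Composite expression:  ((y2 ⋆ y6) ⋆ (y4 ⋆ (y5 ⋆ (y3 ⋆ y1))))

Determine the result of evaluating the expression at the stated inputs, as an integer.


24

(y2 ⋆ y6) = 4
(y3 ⋆ y1) = 18
(y5 ⋆ (y3 ⋆ y1)) = 27
(y4 ⋆ (y5 ⋆ (y3 ⋆ y1))) = 20
((y2 ⋆ y6) ⋆ (y4 ⋆ (y5 ⋆ (y3 ⋆ y1)))) = 24


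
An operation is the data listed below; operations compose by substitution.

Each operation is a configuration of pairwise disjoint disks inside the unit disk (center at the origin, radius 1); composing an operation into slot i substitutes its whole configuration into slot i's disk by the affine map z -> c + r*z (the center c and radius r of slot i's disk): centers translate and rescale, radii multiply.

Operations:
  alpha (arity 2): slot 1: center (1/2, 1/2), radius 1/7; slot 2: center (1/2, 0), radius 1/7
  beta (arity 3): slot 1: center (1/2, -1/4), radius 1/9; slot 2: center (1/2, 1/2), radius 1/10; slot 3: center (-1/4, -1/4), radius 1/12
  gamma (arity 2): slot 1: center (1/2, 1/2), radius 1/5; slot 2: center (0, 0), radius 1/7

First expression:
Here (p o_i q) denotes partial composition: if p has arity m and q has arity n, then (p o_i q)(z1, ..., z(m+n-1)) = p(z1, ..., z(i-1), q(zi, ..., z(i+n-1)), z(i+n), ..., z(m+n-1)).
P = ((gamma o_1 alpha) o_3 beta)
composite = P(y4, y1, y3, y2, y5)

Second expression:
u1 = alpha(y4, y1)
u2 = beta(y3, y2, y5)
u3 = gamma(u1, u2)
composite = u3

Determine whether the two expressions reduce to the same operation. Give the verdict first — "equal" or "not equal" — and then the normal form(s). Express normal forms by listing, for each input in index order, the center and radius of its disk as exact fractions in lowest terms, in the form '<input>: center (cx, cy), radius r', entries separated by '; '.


equal — both sides give y1: center (3/5, 1/2), radius 1/35; y2: center (1/14, 1/14), radius 1/70; y3: center (1/14, -1/28), radius 1/63; y4: center (3/5, 3/5), radius 1/35; y5: center (-1/28, -1/28), radius 1/84

In normal form, the first expression is y1: center (3/5, 1/2), radius 1/35; y2: center (1/14, 1/14), radius 1/70; y3: center (1/14, -1/28), radius 1/63; y4: center (3/5, 3/5), radius 1/35; y5: center (-1/28, -1/28), radius 1/84
In normal form, the second expression is y1: center (3/5, 1/2), radius 1/35; y2: center (1/14, 1/14), radius 1/70; y3: center (1/14, -1/28), radius 1/63; y4: center (3/5, 3/5), radius 1/35; y5: center (-1/28, -1/28), radius 1/84
Identical normal forms: equal.


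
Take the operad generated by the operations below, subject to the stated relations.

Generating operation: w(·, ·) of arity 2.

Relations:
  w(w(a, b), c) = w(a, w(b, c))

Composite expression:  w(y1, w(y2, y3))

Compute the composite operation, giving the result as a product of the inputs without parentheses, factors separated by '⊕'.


y1 ⊕ y2 ⊕ y3


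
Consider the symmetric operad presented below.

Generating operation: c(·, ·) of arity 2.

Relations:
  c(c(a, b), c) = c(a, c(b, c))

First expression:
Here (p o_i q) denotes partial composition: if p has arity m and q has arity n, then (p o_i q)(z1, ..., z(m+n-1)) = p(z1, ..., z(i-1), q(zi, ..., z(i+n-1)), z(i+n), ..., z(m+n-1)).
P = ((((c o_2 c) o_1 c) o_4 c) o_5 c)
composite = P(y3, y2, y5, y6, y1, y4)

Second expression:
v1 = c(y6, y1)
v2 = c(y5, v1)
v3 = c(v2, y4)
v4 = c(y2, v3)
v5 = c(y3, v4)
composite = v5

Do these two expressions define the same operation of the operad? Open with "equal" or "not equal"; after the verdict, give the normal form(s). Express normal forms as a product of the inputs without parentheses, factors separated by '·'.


equal; both compose to y3 · y2 · y5 · y6 · y1 · y4

The first expression, normalized: y3 · y2 · y5 · y6 · y1 · y4
The second expression, normalized: y3 · y2 · y5 · y6 · y1 · y4
The forms coincide; equal.


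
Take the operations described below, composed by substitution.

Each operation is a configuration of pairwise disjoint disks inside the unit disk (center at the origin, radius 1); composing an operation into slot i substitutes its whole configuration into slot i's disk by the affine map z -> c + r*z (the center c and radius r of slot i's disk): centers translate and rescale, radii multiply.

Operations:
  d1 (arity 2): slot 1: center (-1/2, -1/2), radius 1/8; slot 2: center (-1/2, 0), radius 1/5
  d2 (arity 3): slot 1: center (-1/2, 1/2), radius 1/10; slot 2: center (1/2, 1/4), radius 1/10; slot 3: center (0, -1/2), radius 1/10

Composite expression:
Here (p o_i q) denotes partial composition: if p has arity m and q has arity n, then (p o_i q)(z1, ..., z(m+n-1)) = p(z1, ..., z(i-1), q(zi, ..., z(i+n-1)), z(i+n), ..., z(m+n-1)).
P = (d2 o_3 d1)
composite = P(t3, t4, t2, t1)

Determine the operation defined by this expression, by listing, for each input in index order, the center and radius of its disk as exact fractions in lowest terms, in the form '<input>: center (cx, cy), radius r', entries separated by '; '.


t1: center (-1/20, -1/2), radius 1/50; t2: center (-1/20, -11/20), radius 1/80; t3: center (-1/2, 1/2), radius 1/10; t4: center (1/2, 1/4), radius 1/10

Only the slot chain above each t matters under d2; compose those maps.
for t3, the 1-step affine chain lands on center (-1/2, 1/2), radius 1/10
for t4, the 1-step affine chain lands on center (1/2, 1/4), radius 1/10
for t2, the 2-step affine chain lands on center (-1/20, -11/20), radius 1/80
for t1, the 2-step affine chain lands on center (-1/20, -1/2), radius 1/50


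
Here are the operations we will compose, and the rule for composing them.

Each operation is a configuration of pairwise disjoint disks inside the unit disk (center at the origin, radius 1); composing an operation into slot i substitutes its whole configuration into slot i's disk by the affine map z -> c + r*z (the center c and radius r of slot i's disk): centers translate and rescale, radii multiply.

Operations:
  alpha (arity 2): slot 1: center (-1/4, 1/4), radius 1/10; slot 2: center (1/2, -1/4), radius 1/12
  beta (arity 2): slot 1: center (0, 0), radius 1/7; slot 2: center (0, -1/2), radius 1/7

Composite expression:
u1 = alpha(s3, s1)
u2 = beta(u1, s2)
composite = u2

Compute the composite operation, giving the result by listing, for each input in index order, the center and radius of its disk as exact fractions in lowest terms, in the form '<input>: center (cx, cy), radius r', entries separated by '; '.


Below beta, radii multiply path by path; the s-disk centers shift.
input s3: composing its 2 substitution steps yields center (-1/28, 1/28), radius 1/70
input s1: composing its 2 substitution steps yields center (1/14, -1/28), radius 1/84
input s2: composing its 1 substitution step yields center (0, -1/2), radius 1/7

s1: center (1/14, -1/28), radius 1/84; s2: center (0, -1/2), radius 1/7; s3: center (-1/28, 1/28), radius 1/70


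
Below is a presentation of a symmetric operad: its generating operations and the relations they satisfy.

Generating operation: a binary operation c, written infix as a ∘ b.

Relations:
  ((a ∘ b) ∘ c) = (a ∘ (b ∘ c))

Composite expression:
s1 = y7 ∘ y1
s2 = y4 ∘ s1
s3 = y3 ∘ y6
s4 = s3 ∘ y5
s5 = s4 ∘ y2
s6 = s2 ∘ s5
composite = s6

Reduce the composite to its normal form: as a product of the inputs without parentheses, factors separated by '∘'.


y4 ∘ y7 ∘ y1 ∘ y3 ∘ y6 ∘ y5 ∘ y2

Associativity of c dissolves the nesting; only the y-input order survives.
(y7 ∘ y1) flattens to y7 ∘ y1
(y4 ∘ (y7 ∘ y1)) flattens to y4 ∘ y7 ∘ y1
(y3 ∘ y6) flattens to y3 ∘ y6
((y3 ∘ y6) ∘ y5) flattens to y3 ∘ y6 ∘ y5
(((y3 ∘ y6) ∘ y5) ∘ y2) flattens to y3 ∘ y6 ∘ y5 ∘ y2
((y4 ∘ (y7 ∘ y1)) ∘ (((y3 ∘ y6) ∘ y5) ∘ y2)) flattens to y4 ∘ y7 ∘ y1 ∘ y3 ∘ y6 ∘ y5 ∘ y2


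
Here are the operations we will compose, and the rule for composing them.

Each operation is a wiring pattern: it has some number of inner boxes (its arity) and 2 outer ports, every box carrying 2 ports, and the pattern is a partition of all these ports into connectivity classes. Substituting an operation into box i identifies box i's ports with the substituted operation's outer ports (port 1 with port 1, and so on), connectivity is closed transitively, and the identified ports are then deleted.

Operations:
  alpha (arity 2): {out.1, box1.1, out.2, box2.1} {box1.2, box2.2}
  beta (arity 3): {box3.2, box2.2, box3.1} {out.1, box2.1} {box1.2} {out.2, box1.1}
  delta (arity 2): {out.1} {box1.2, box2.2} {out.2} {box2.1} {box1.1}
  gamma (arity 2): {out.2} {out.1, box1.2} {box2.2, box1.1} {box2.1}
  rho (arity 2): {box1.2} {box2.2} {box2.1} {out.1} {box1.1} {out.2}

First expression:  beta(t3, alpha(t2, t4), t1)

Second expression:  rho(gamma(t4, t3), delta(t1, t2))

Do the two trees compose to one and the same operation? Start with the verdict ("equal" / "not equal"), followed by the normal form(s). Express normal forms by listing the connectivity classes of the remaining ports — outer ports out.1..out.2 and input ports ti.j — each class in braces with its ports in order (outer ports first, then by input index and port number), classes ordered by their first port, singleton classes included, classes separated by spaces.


not equal: they reduce to {out.1, t1.1, t1.2, t2.1, t4.1} {out.2, t3.1} {t2.2, t4.2} {t3.2} and {out.1} {out.2} {t1.1} {t1.2, t2.2} {t2.1} {t3.1} {t3.2, t4.1} {t4.2}

Reducing the first expression gives {out.1, t1.1, t1.2, t2.1, t4.1} {out.2, t3.1} {t2.2, t4.2} {t3.2}
Reducing the second expression gives {out.1} {out.2} {t1.1} {t1.2, t2.2} {t2.1} {t3.1} {t3.2, t4.1} {t4.2}
Distinct normal forms: not equal.


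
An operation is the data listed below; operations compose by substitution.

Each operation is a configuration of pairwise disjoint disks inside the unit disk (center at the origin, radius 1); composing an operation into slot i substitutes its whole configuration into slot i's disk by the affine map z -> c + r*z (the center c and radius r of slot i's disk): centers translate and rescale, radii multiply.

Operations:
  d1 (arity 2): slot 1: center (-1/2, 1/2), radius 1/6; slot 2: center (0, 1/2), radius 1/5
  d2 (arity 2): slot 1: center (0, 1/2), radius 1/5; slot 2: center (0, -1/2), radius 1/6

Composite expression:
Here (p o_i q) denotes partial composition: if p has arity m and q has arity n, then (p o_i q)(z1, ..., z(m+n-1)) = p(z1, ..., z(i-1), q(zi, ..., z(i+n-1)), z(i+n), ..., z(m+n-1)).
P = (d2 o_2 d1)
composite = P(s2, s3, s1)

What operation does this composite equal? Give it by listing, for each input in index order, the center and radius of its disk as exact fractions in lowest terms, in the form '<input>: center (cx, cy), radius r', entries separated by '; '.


Follow each s-input down from d2: c' goes to c + r*c', radius to r*r'.
tracing s2 down its 1-map path: center (0, 1/2), radius 1/5
tracing s3 down its 2-map path: center (-1/12, -5/12), radius 1/36
tracing s1 down its 2-map path: center (0, -5/12), radius 1/30

s1: center (0, -5/12), radius 1/30; s2: center (0, 1/2), radius 1/5; s3: center (-1/12, -5/12), radius 1/36


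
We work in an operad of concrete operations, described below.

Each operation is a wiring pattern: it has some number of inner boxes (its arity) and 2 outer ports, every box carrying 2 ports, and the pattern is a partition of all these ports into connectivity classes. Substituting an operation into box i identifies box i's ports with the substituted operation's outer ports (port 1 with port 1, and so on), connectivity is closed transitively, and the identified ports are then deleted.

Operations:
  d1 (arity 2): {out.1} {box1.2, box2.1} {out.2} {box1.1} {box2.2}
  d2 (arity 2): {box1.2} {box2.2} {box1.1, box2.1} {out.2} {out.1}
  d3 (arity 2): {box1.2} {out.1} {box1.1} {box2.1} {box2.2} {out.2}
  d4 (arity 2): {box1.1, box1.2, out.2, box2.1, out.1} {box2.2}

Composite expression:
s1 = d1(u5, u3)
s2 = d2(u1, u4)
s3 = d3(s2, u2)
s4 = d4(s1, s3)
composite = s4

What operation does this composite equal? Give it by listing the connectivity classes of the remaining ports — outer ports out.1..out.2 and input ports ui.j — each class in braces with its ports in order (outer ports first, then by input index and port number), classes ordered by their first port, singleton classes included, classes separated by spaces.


{out.1, out.2} {u1.1, u4.1} {u1.2} {u2.1} {u2.2} {u3.1, u5.2} {u3.2} {u4.2} {u5.1}

Substituting into d4 glues patterns; closure does the rest.
after d1, the pattern on (u5, u3) reads {out.1} {out.2} {u3.1, u5.2} {u3.2} {u5.1} (out.j = its outer ports)
after d2, the pattern on (u1, u4) reads {out.1} {out.2} {u1.1, u4.1} {u1.2} {u4.2} (out.j = its outer ports)
after d3, the pattern on (u1, u4, u2) reads {out.1} {out.2} {u1.1, u4.1} {u1.2} {u2.1} {u2.2} {u4.2} (out.j = its outer ports)
after d4, the pattern on (u5, u3, u1, u4, u2) reads {out.1, out.2} {u1.1, u4.1} {u1.2} {u2.1} {u2.2} {u3.1, u5.2} {u3.2} {u4.2} {u5.1} (out.j = its outer ports)


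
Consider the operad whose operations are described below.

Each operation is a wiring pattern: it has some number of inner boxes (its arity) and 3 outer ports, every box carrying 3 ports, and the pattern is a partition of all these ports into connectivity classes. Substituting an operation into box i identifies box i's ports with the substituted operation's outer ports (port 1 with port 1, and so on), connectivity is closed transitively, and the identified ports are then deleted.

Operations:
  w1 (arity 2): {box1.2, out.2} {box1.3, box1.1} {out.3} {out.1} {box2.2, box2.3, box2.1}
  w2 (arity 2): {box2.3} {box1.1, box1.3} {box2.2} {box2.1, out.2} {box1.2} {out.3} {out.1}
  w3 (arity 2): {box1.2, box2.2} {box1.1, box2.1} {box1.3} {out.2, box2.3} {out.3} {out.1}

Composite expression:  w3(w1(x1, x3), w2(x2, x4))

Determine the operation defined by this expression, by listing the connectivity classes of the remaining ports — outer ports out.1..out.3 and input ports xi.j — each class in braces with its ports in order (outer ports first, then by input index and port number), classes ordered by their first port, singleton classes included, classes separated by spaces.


{out.1} {out.2} {out.3} {x1.1, x1.3} {x1.2, x4.1} {x2.1, x2.3} {x2.2} {x3.1, x3.2, x3.3} {x4.2} {x4.3}


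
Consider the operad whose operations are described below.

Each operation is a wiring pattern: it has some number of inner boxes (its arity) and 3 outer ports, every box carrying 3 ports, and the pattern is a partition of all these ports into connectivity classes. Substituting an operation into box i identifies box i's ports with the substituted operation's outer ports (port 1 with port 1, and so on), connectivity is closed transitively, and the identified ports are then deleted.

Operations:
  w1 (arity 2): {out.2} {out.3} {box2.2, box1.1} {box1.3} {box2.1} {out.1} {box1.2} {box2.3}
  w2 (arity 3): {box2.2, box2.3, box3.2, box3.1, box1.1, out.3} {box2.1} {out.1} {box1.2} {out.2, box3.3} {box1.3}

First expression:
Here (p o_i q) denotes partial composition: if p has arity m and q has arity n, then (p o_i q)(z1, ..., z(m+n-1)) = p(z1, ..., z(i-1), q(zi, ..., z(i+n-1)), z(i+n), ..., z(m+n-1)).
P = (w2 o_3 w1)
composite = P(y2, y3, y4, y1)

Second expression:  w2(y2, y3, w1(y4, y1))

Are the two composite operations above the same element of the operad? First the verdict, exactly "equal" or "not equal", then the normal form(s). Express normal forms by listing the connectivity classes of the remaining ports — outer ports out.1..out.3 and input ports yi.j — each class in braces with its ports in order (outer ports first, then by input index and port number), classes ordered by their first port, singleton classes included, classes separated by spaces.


equal — both sides give {out.1} {out.2} {out.3, y2.1, y3.2, y3.3} {y1.1} {y1.2, y4.1} {y1.3} {y2.2} {y2.3} {y3.1} {y4.2} {y4.3}

The first expression reduces to {out.1} {out.2} {out.3, y2.1, y3.2, y3.3} {y1.1} {y1.2, y4.1} {y1.3} {y2.2} {y2.3} {y3.1} {y4.2} {y4.3}
The second expression reduces to {out.1} {out.2} {out.3, y2.1, y3.2, y3.3} {y1.1} {y1.2, y4.1} {y1.3} {y2.2} {y2.3} {y3.1} {y4.2} {y4.3}
Identical normal forms: equal.


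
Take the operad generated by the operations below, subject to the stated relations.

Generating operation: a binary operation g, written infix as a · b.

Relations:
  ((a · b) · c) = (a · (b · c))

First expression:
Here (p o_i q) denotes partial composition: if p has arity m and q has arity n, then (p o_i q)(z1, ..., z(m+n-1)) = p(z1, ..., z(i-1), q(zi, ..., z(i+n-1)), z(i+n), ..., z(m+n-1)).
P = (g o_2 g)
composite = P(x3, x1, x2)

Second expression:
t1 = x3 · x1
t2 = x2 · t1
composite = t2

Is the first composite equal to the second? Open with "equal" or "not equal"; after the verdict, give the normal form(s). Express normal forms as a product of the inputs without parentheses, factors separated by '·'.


not equal — first x3 · x1 · x2, second x2 · x3 · x1

Normal form of the first expression: x3 · x1 · x2
Normal form of the second expression: x2 · x3 · x1
The forms do not match — not equal.


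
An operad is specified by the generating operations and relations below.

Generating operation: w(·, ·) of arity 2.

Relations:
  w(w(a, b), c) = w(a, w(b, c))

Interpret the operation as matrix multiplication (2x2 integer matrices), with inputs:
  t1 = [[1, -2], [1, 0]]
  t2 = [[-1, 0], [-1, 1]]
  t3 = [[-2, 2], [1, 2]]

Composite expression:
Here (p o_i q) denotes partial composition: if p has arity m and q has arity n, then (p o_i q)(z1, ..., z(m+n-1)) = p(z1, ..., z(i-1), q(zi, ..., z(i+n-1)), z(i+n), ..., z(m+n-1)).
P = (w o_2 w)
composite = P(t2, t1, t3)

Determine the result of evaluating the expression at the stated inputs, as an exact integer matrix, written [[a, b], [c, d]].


[[4, 2], [2, 4]]

w(t1, t3) = [[-4, -2], [-2, 2]]
w(t2, w(t1, t3)) = [[4, 2], [2, 4]]


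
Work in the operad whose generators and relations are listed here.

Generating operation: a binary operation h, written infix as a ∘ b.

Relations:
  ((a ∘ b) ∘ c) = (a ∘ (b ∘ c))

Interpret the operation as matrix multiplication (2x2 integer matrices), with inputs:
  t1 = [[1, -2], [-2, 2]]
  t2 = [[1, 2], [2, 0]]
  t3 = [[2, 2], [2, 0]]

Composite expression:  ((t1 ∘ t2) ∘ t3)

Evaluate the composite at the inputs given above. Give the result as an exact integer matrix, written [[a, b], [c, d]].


(t1 ∘ t2) = [[-3, 2], [2, -4]]
((t1 ∘ t2) ∘ t3) = [[-2, -6], [-4, 4]]

[[-2, -6], [-4, 4]]


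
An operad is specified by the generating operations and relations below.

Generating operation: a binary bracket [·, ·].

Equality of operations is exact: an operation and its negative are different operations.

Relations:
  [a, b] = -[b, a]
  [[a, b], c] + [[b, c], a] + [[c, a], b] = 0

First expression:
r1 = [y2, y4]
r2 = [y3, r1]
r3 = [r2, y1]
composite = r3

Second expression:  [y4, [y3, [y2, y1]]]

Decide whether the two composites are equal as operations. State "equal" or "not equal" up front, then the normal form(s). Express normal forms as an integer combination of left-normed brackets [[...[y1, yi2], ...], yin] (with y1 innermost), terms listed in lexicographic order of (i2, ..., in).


not equal — first [[[y1, y2], y4], y3] - [[[y1, y3], y2], y4] + [[[y1, y3], y4], y2] - [[[y1, y4], y2], y3], second -[[[y1, y2], y3], y4]

Reducing the first expression gives [[[y1, y2], y4], y3] - [[[y1, y3], y2], y4] + [[[y1, y3], y4], y2] - [[[y1, y4], y2], y3]
Reducing the second expression gives -[[[y1, y2], y3], y4]
Different reductions; not equal.


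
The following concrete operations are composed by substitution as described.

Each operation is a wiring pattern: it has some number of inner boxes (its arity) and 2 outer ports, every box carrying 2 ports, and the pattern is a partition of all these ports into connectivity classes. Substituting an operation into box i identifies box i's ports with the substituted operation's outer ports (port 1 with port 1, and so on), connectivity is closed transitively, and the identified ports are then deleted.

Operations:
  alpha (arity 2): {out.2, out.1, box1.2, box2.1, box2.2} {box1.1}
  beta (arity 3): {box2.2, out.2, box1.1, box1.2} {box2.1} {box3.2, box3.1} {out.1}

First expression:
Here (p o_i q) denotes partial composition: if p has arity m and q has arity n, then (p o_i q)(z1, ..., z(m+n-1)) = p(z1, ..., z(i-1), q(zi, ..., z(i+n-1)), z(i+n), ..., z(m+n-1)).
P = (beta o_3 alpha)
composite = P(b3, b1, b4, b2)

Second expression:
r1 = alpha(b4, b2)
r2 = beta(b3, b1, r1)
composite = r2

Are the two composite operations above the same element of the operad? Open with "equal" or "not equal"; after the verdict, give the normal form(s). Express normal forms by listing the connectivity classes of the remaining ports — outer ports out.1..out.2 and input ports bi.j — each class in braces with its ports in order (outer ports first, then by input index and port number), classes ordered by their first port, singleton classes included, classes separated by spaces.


equal; both compose to {out.1} {out.2, b1.2, b3.1, b3.2} {b1.1} {b2.1, b2.2, b4.2} {b4.1}

The first expression reduces to {out.1} {out.2, b1.2, b3.1, b3.2} {b1.1} {b2.1, b2.2, b4.2} {b4.1}
The second expression reduces to {out.1} {out.2, b1.2, b3.1, b3.2} {b1.1} {b2.1, b2.2, b4.2} {b4.1}
The forms coincide; equal.


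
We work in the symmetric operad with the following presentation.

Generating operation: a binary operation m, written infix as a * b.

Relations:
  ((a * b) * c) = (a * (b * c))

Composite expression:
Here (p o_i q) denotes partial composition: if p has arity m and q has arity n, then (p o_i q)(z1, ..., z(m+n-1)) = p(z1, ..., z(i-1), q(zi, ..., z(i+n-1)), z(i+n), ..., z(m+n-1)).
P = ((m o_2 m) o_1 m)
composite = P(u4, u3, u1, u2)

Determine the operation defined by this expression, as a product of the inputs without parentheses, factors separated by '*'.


Associativity of m dissolves the nesting; only the u-input order survives.
(u4 * u3) flattens to u4 * u3
(u1 * u2) flattens to u1 * u2
((u4 * u3) * (u1 * u2)) flattens to u4 * u3 * u1 * u2

u4 * u3 * u1 * u2


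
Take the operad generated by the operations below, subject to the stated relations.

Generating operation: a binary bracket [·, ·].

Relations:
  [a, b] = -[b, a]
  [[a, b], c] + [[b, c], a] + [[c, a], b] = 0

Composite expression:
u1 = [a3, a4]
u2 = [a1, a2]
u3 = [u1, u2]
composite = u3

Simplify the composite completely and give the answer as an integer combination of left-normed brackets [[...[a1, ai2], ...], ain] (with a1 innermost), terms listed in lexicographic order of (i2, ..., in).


-[[[a1, a2], a3], a4] + [[[a1, a2], a4], a3]

In the tensor algebra, words opening a1 carry the a1-anchored form.
Composite bracket: [[a3, a4], [a1, a2]]
Under [a, b] = ab - ba we get 8 signed associative words (2^3 = 8).
Coefficients come from the a1-initial words:
  a1a2a3a4 appears with sign -1, giving the term -[[[a1, a2], a3], a4]
  a1a2a4a3 appears with sign +1, giving the term +[[[a1, a2], a4], a3]


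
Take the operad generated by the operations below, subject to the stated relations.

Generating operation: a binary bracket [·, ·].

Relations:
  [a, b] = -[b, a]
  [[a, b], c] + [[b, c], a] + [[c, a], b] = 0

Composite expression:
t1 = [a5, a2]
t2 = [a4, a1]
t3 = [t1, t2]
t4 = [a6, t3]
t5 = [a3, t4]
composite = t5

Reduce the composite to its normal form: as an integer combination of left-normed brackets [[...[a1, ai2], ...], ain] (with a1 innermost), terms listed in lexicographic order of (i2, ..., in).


-[[[[[a1, a4], a2], a5], a6], a3] + [[[[[a1, a4], a5], a2], a6], a3]


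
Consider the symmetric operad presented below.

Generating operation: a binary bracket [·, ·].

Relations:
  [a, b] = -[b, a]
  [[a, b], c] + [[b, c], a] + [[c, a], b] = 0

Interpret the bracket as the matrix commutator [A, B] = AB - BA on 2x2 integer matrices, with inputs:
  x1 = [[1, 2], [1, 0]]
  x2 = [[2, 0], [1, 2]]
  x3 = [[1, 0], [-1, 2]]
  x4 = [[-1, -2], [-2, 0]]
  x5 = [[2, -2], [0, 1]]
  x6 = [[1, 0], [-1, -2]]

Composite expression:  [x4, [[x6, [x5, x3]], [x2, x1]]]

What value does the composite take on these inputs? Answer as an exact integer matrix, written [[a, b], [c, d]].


[[-112, 0], [56, 112]]


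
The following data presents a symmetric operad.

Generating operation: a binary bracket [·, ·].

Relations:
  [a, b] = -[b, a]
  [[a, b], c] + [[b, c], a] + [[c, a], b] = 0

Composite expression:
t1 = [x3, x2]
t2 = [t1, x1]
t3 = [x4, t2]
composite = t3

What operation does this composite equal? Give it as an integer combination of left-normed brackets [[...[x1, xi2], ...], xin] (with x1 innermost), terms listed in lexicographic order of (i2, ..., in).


-[[[x1, x2], x3], x4] + [[[x1, x3], x2], x4]


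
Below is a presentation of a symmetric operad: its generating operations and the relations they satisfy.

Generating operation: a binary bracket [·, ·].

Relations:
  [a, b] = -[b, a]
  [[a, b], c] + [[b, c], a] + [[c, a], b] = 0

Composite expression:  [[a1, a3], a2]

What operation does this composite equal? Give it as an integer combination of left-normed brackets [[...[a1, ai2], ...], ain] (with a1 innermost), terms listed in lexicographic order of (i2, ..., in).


Skip Jacobi rewriting: expand, keep a1-initial words, read off terms.
Composite bracket: [[a1, a3], a2]
Full expansion: 4 signed words from ab - ba (2^2 = 4).
Only words starting with a1 matter:
  a1a3a2 appears with sign +1, giving the term +[[a1, a3], a2]

[[a1, a3], a2]


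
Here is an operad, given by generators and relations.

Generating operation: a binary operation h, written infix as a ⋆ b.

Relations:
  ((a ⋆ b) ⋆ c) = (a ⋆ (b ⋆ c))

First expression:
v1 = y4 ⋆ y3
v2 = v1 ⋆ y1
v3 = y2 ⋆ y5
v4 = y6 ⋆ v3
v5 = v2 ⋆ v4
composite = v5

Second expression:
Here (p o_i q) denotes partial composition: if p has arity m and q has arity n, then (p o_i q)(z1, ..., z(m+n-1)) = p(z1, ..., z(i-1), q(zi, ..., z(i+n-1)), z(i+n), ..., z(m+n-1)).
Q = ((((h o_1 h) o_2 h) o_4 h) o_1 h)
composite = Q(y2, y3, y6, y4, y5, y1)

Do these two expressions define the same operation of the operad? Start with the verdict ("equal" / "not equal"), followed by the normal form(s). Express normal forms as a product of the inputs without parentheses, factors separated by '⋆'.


not equal: they reduce to y4 ⋆ y3 ⋆ y1 ⋆ y6 ⋆ y2 ⋆ y5 and y2 ⋆ y3 ⋆ y6 ⋆ y4 ⋆ y5 ⋆ y1

Reducing the first expression gives y4 ⋆ y3 ⋆ y1 ⋆ y6 ⋆ y2 ⋆ y5
Reducing the second expression gives y2 ⋆ y3 ⋆ y6 ⋆ y4 ⋆ y5 ⋆ y1
No match — not equal.


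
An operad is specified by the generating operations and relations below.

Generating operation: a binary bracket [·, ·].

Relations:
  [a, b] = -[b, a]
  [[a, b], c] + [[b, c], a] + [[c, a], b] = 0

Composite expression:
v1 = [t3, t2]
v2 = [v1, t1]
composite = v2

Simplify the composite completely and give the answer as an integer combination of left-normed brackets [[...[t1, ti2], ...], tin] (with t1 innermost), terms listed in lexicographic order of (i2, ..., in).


[[t1, t2], t3] - [[t1, t3], t2]

Expand each bracket as ab - ba; the t1-initial words give the coefficients.
Composite bracket: [[t3, t2], t1]
Full expansion: 4 signed words from ab - ba (2^2 = 4).
Only words starting with t1 matter:
  t1t2t3 appears with sign +1, giving the term +[[t1, t2], t3]
  t1t3t2 appears with sign -1, giving the term -[[t1, t3], t2]


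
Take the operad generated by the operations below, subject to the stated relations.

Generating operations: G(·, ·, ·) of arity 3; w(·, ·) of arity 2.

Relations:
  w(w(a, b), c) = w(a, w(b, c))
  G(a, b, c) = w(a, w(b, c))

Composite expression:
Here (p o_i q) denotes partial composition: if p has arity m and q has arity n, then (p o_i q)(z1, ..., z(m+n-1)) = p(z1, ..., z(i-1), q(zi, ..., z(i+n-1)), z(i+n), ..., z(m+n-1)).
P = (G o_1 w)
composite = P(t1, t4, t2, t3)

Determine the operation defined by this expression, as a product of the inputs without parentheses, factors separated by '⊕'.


t1 ⊕ t4 ⊕ t2 ⊕ t3


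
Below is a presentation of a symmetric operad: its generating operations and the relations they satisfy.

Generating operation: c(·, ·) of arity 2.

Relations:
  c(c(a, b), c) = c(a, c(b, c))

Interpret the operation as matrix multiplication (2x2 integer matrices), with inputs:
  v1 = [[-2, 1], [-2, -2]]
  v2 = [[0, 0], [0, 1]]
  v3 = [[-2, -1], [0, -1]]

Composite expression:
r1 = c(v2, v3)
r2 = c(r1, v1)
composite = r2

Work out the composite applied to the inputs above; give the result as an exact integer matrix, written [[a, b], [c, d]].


[[0, 0], [2, 2]]


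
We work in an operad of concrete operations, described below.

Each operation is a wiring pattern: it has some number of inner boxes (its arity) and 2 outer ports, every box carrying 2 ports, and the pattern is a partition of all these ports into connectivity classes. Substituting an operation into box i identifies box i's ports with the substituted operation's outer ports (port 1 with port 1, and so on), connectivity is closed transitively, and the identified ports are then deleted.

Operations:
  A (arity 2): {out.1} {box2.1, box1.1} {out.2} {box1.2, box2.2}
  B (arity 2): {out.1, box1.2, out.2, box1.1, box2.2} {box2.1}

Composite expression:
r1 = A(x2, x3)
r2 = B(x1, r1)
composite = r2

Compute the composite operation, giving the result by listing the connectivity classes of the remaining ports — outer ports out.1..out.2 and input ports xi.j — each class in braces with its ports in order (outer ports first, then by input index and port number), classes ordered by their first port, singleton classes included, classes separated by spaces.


Substituting into B glues patterns; closure does the rest.
after A, the pattern on (x2, x3) reads {out.1} {out.2} {x2.1, x3.1} {x2.2, x3.2} (out.j = its outer ports)
after B, the pattern on (x1, x2, x3) reads {out.1, out.2, x1.1, x1.2} {x2.1, x3.1} {x2.2, x3.2} (out.j = its outer ports)

{out.1, out.2, x1.1, x1.2} {x2.1, x3.1} {x2.2, x3.2}


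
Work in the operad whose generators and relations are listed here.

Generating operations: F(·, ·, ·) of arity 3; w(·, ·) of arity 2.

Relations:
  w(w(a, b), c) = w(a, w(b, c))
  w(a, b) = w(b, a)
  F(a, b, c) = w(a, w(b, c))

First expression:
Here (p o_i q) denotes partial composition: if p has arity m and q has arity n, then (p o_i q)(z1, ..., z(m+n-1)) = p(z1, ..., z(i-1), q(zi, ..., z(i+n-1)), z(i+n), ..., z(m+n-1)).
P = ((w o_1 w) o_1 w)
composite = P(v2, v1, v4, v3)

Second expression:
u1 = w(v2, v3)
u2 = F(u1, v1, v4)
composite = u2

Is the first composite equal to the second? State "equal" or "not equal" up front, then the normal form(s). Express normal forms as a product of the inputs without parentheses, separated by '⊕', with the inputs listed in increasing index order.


equal — both sides give v1 ⊕ v2 ⊕ v3 ⊕ v4

Reducing the first expression gives v1 ⊕ v2 ⊕ v3 ⊕ v4
Reducing the second expression gives v1 ⊕ v2 ⊕ v3 ⊕ v4
The forms coincide; equal.


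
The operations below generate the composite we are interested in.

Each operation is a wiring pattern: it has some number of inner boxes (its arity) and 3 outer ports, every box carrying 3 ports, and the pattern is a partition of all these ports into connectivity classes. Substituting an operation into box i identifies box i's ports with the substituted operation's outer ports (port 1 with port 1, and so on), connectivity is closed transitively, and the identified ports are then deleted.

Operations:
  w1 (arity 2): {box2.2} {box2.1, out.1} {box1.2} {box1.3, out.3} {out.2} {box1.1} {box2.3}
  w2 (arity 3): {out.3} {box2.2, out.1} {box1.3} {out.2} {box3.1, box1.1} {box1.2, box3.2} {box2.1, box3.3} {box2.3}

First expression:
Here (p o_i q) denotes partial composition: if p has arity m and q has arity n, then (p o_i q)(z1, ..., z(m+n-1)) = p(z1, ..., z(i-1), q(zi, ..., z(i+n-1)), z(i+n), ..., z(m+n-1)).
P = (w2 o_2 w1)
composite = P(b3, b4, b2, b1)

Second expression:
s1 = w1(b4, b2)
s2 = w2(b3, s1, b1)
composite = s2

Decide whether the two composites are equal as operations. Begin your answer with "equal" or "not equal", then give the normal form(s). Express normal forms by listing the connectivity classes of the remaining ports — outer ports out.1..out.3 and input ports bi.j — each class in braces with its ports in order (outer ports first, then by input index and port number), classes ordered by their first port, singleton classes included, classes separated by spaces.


equal; both compose to {out.1} {out.2} {out.3} {b1.1, b3.1} {b1.2, b3.2} {b1.3, b2.1} {b2.2} {b2.3} {b3.3} {b4.1} {b4.2} {b4.3}

Normal form of the first expression: {out.1} {out.2} {out.3} {b1.1, b3.1} {b1.2, b3.2} {b1.3, b2.1} {b2.2} {b2.3} {b3.3} {b4.1} {b4.2} {b4.3}
Normal form of the second expression: {out.1} {out.2} {out.3} {b1.1, b3.1} {b1.2, b3.2} {b1.3, b2.1} {b2.2} {b2.3} {b3.3} {b4.1} {b4.2} {b4.3}
One common form — equal.


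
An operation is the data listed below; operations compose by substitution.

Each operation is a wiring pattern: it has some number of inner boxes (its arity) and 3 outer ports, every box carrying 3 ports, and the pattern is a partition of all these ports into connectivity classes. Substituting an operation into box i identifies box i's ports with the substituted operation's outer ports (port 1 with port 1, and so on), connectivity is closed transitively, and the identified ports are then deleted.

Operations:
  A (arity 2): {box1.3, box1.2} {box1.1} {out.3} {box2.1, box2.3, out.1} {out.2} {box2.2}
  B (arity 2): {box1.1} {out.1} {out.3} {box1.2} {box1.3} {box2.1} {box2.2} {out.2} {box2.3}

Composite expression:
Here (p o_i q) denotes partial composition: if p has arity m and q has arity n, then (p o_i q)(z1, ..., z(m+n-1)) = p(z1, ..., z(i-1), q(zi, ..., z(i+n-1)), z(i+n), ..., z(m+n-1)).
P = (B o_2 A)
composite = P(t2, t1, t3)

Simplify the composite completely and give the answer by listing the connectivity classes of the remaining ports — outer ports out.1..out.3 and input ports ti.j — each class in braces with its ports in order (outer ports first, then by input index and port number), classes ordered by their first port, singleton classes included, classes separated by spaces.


After gluing at B, chains via deleted ports link the t-ports.
the subtree at A composes to {out.1, t3.1, t3.3} {out.2} {out.3} {t1.1} {t1.2, t1.3} {t3.2} on (t1, t3); out.j = own outer ports
the subtree at B composes to {out.1} {out.2} {out.3} {t1.1} {t1.2, t1.3} {t2.1} {t2.2} {t2.3} {t3.1, t3.3} {t3.2} on (t2, t1, t3); out.j = own outer ports

{out.1} {out.2} {out.3} {t1.1} {t1.2, t1.3} {t2.1} {t2.2} {t2.3} {t3.1, t3.3} {t3.2}
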